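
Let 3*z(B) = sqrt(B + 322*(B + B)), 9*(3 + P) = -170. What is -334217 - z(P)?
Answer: -334217 - I*sqrt(127065)/9 ≈ -3.3422e+5 - 39.607*I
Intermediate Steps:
P = -197/9 (P = -3 + (1/9)*(-170) = -3 - 170/9 = -197/9 ≈ -21.889)
z(B) = sqrt(645)*sqrt(B)/3 (z(B) = sqrt(B + 322*(B + B))/3 = sqrt(B + 322*(2*B))/3 = sqrt(B + 644*B)/3 = sqrt(645*B)/3 = (sqrt(645)*sqrt(B))/3 = sqrt(645)*sqrt(B)/3)
-334217 - z(P) = -334217 - sqrt(645)*sqrt(-197/9)/3 = -334217 - sqrt(645)*I*sqrt(197)/3/3 = -334217 - I*sqrt(127065)/9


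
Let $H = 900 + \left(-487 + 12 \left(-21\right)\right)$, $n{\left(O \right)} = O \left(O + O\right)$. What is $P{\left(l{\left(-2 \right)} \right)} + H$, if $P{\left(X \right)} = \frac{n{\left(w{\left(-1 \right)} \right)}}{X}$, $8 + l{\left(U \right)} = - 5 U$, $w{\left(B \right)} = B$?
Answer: $162$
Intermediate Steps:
$n{\left(O \right)} = 2 O^{2}$ ($n{\left(O \right)} = O 2 O = 2 O^{2}$)
$l{\left(U \right)} = -8 - 5 U$
$P{\left(X \right)} = \frac{2}{X}$ ($P{\left(X \right)} = \frac{2 \left(-1\right)^{2}}{X} = \frac{2 \cdot 1}{X} = \frac{2}{X}$)
$H = 161$ ($H = 900 - 739 = 161$)
$P{\left(l{\left(-2 \right)} \right)} + H = \frac{2}{-8 - -10} + 161 = \frac{2}{-8 + 10} + 161 = \frac{2}{2} + 161 = 2 \cdot \frac{1}{2} + 161 = 1 + 161 = 162$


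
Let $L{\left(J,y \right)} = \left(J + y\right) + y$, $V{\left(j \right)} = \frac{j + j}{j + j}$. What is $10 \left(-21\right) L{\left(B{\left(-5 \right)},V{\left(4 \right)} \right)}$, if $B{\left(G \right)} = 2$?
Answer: $-840$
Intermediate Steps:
$V{\left(j \right)} = 1$ ($V{\left(j \right)} = \frac{2 j}{2 j} = 2 j \frac{1}{2 j} = 1$)
$L{\left(J,y \right)} = J + 2 y$
$10 \left(-21\right) L{\left(B{\left(-5 \right)},V{\left(4 \right)} \right)} = 10 \left(-21\right) \left(2 + 2 \cdot 1\right) = - 210 \left(2 + 2\right) = \left(-210\right) 4 = -840$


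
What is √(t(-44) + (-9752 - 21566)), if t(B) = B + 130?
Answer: 16*I*√122 ≈ 176.73*I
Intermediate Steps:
t(B) = 130 + B
√(t(-44) + (-9752 - 21566)) = √((130 - 44) + (-9752 - 21566)) = √(86 - 31318) = √(-31232) = 16*I*√122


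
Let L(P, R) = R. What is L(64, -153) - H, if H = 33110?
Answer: -33263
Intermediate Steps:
L(64, -153) - H = -153 - 1*33110 = -153 - 33110 = -33263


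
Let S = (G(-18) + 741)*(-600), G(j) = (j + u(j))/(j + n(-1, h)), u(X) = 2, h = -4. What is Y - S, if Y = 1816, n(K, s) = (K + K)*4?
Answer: 5808208/13 ≈ 4.4679e+5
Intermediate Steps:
n(K, s) = 8*K (n(K, s) = (2*K)*4 = 8*K)
G(j) = (2 + j)/(-8 + j) (G(j) = (j + 2)/(j + 8*(-1)) = (2 + j)/(j - 8) = (2 + j)/(-8 + j))
S = -5784600/13 (S = ((2 - 18)/(-8 - 18) + 741)*(-600) = (-16/(-26) + 741)*(-600) = (-1/26*(-16) + 741)*(-600) = (8/13 + 741)*(-600) = (9641/13)*(-600) = -5784600/13 ≈ -4.4497e+5)
Y - S = 1816 - 1*(-5784600/13) = 1816 + 5784600/13 = 5808208/13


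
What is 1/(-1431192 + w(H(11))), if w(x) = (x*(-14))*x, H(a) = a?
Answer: -1/1432886 ≈ -6.9789e-7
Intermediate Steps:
w(x) = -14*x**2 (w(x) = (-14*x)*x = -14*x**2)
1/(-1431192 + w(H(11))) = 1/(-1431192 - 14*11**2) = 1/(-1431192 - 14*121) = 1/(-1431192 - 1694) = 1/(-1432886) = -1/1432886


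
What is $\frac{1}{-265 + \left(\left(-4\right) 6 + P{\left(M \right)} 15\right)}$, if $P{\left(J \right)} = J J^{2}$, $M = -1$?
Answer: $- \frac{1}{304} \approx -0.0032895$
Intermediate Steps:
$P{\left(J \right)} = J^{3}$
$\frac{1}{-265 + \left(\left(-4\right) 6 + P{\left(M \right)} 15\right)} = \frac{1}{-265 - \left(24 - \left(-1\right)^{3} \cdot 15\right)} = \frac{1}{-265 - 39} = \frac{1}{-304} = - \frac{1}{304}$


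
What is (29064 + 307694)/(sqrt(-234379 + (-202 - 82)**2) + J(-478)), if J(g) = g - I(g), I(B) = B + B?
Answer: 160970324/382207 - 336758*I*sqrt(153723)/382207 ≈ 421.16 - 345.45*I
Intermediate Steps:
I(B) = 2*B
J(g) = -g (J(g) = g - 2*g = -g)
(29064 + 307694)/(sqrt(-234379 + (-202 - 82)**2) + J(-478)) = (29064 + 307694)/(sqrt(-234379 + (-202 - 82)**2) - 1*(-478)) = 336758/(sqrt(-234379 + (-284)**2) + 478) = 336758/(sqrt(-234379 + 80656) + 478) = 336758/(sqrt(-153723) + 478) = 336758/(I*sqrt(153723) + 478) = 336758/(478 + I*sqrt(153723))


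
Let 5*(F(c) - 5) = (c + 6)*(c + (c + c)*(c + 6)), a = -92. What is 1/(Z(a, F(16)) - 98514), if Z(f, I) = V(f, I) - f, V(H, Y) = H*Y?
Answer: -1/390338 ≈ -2.5619e-6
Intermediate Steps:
F(c) = 5 + (6 + c)*(c + 2*c*(6 + c))/5 (F(c) = 5 + ((c + 6)*(c + (c + c)*(c + 6)))/5 = 5 + ((6 + c)*(c + (2*c)*(6 + c)))/5 = 5 + ((6 + c)*(c + 2*c*(6 + c)))/5 = 5 + (6 + c)*(c + 2*c*(6 + c))/5)
Z(f, I) = -f + I*f (Z(f, I) = f*I - f = I*f - f = -f + I*f)
1/(Z(a, F(16)) - 98514) = 1/(-92*(-1 + (5 + 5*16**2 + (2/5)*16**3 + (78/5)*16)) - 98514) = 1/(-92*(-1 + (5 + 5*256 + (2/5)*4096 + 1248/5)) - 98514) = 1/(-92*(-1 + (5 + 1280 + 8192/5 + 1248/5)) - 98514) = 1/(-92*(-1 + 3173) - 98514) = 1/(-92*3172 - 98514) = 1/(-291824 - 98514) = 1/(-390338) = -1/390338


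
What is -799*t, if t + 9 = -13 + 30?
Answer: -6392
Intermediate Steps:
t = 8 (t = -9 + (-13 + 30) = -9 + 17 = 8)
-799*t = -799*8 = -6392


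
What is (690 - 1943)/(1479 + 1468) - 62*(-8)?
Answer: 208637/421 ≈ 495.57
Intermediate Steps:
(690 - 1943)/(1479 + 1468) - 62*(-8) = -1253/2947 - 1*(-496) = -1253*1/2947 + 496 = -179/421 + 496 = 208637/421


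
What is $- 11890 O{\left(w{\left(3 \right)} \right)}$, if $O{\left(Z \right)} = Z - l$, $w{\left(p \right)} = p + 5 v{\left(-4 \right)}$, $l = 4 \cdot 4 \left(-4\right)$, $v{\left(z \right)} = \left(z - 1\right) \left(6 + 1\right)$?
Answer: $1284120$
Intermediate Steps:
$v{\left(z \right)} = -7 + 7 z$ ($v{\left(z \right)} = \left(-1 + z\right) 7 = -7 + 7 z$)
$l = -64$ ($l = 16 \left(-4\right) = -64$)
$w{\left(p \right)} = -175 + p$ ($w{\left(p \right)} = p + 5 \left(-7 + 7 \left(-4\right)\right) = p + 5 \left(-7 - 28\right) = p + 5 \left(-35\right) = p - 175 = -175 + p$)
$O{\left(Z \right)} = 64 + Z$ ($O{\left(Z \right)} = Z - -64 = Z + 64 = 64 + Z$)
$- 11890 O{\left(w{\left(3 \right)} \right)} = - 11890 \left(64 + \left(-175 + 3\right)\right) = - 11890 \left(64 - 172\right) = \left(-11890\right) \left(-108\right) = 1284120$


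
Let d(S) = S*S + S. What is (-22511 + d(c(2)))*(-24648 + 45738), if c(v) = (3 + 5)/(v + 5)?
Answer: -23260561710/49 ≈ -4.7471e+8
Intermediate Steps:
c(v) = 8/(5 + v)
d(S) = S + S² (d(S) = S² + S = S + S²)
(-22511 + d(c(2)))*(-24648 + 45738) = (-22511 + (8/(5 + 2))*(1 + 8/(5 + 2)))*(-24648 + 45738) = (-22511 + (8/7)*(1 + 8/7))*21090 = (-22511 + (8*(⅐))*(1 + 8*(⅐)))*21090 = (-22511 + 8*(1 + 8/7)/7)*21090 = (-22511 + (8/7)*(15/7))*21090 = (-22511 + 120/49)*21090 = -1102919/49*21090 = -23260561710/49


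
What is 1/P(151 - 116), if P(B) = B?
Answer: 1/35 ≈ 0.028571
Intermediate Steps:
1/P(151 - 116) = 1/(151 - 116) = 1/35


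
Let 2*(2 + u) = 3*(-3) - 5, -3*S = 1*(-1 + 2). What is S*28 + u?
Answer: -55/3 ≈ -18.333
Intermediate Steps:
S = -⅓ (S = -(-1 + 2)/3 = -1/3 = -⅓*1 = -⅓ ≈ -0.33333)
u = -9 (u = -2 + (3*(-3) - 5)/2 = -2 + (-9 - 5)/2 = -2 + (½)*(-14) = -2 - 7 = -9)
S*28 + u = -⅓*28 - 9 = -28/3 - 9 = -55/3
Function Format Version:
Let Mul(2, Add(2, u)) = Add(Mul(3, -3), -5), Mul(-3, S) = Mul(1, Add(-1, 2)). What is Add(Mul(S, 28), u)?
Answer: Rational(-55, 3) ≈ -18.333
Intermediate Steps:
S = Rational(-1, 3) (S = Mul(Rational(-1, 3), Mul(1, Add(-1, 2))) = Mul(Rational(-1, 3), Mul(1, 1)) = Mul(Rational(-1, 3), 1) = Rational(-1, 3) ≈ -0.33333)
u = -9 (u = Add(-2, Mul(Rational(1, 2), Add(Mul(3, -3), -5))) = Add(-2, Mul(Rational(1, 2), Add(-9, -5))) = Add(-2, Mul(Rational(1, 2), -14)) = Add(-2, -7) = -9)
Add(Mul(S, 28), u) = Add(Mul(Rational(-1, 3), 28), -9) = Add(Rational(-28, 3), -9) = Rational(-55, 3)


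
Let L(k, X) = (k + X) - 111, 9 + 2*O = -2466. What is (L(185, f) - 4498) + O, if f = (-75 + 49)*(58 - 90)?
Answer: -9659/2 ≈ -4829.5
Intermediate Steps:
O = -2475/2 (O = -9/2 + (1/2)*(-2466) = -9/2 - 1233 = -2475/2 ≈ -1237.5)
f = 832 (f = -26*(-32) = 832)
L(k, X) = -111 + X + k (L(k, X) = (X + k) - 111 = -111 + X + k)
(L(185, f) - 4498) + O = ((-111 + 832 + 185) - 4498) - 2475/2 = (906 - 4498) - 2475/2 = -3592 - 2475/2 = -9659/2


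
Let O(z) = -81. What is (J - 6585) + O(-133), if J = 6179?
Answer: -487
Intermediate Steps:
(J - 6585) + O(-133) = (6179 - 6585) - 81 = -406 - 81 = -487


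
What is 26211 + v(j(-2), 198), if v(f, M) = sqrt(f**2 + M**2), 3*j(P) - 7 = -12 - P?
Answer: 26211 + sqrt(39205) ≈ 26409.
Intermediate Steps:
j(P) = -5/3 - P/3 (j(P) = 7/3 + (-12 - P)/3 = 7/3 + (-4 - P/3) = -5/3 - P/3)
v(f, M) = sqrt(M**2 + f**2)
26211 + v(j(-2), 198) = 26211 + sqrt(198**2 + (-5/3 - 1/3*(-2))**2) = 26211 + sqrt(39204 + (-5/3 + 2/3)**2) = 26211 + sqrt(39204 + (-1)**2) = 26211 + sqrt(39204 + 1) = 26211 + sqrt(39205)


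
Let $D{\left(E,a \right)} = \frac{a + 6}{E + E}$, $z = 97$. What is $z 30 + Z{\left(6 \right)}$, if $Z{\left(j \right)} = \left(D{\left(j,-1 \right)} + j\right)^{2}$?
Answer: $\frac{424969}{144} \approx 2951.2$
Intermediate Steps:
$D{\left(E,a \right)} = \frac{6 + a}{2 E}$
$Z{\left(j \right)} = \left(j + \frac{5}{2 j}\right)^{2}$ ($Z{\left(j \right)} = \left(\frac{6 - 1}{2 j} + j\right)^{2} = \left(\frac{1}{2} \frac{1}{j} 5 + j\right)^{2} = \left(\frac{5}{2 j} + j\right)^{2} = \left(j + \frac{5}{2 j}\right)^{2}$)
$z 30 + Z{\left(6 \right)} = 97 \cdot 30 + \frac{\left(5 + 2 \cdot 6^{2}\right)^{2}}{4 \cdot 36} = 2910 + \frac{1}{4} \cdot \frac{1}{36} \left(5 + 2 \cdot 36\right)^{2} = 2910 + \frac{1}{4} \cdot \frac{1}{36} \left(5 + 72\right)^{2} = 2910 + \frac{1}{4} \cdot \frac{1}{36} \cdot 77^{2} = 2910 + \frac{1}{4} \cdot \frac{1}{36} \cdot 5929 = 2910 + \frac{5929}{144} = \frac{424969}{144}$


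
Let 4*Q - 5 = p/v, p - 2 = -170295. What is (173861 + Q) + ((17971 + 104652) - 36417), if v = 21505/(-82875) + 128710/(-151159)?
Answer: 97713691231273/327470954 ≈ 2.9839e+5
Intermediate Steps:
p = -170293 (p = 2 - 170295 = -170293)
v = -163735477/147380025 (v = 21505*(-1/82875) + 128710*(-1/151159) = -253/975 - 128710/151159 = -163735477/147380025 ≈ -1.1110)
Q = 12549302637355/327470954 (Q = 5/4 + (-170293/(-163735477/147380025))/4 = 5/4 + (-170293*(-147380025/163735477))/4 = 5/4 + (¼)*(25097786597325/163735477) = 5/4 + 25097786597325/654941908 = 12549302637355/327470954 ≈ 38322.)
(173861 + Q) + ((17971 + 104652) - 36417) = (173861 + 12549302637355/327470954) + ((17971 + 104652) - 36417) = 69483730170749/327470954 + (122623 - 36417) = 69483730170749/327470954 + 86206 = 97713691231273/327470954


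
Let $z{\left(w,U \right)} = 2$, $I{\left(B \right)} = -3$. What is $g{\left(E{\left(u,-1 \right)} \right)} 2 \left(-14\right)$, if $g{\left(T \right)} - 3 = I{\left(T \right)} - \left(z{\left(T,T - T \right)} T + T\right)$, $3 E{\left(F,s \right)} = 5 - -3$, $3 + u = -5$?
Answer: $224$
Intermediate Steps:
$u = -8$ ($u = -3 - 5 = -8$)
$E{\left(F,s \right)} = \frac{8}{3}$ ($E{\left(F,s \right)} = \frac{5 - -3}{3} = \frac{5 + 3}{3} = \frac{1}{3} \cdot 8 = \frac{8}{3}$)
$g{\left(T \right)} = - 3 T$ ($g{\left(T \right)} = 3 - \left(3 + 3 T\right) = - 3 T$)
$g{\left(E{\left(u,-1 \right)} \right)} 2 \left(-14\right) = \left(-3\right) \frac{8}{3} \cdot 2 \left(-14\right) = \left(-8\right) 2 \left(-14\right) = \left(-16\right) \left(-14\right) = 224$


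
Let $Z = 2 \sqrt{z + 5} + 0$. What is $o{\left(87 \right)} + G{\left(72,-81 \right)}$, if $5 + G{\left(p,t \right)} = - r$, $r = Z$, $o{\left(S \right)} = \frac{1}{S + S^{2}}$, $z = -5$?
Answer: $- \frac{38279}{7656} \approx -4.9999$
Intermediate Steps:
$Z = 0$ ($Z = 2 \sqrt{-5 + 5} + 0 = 2 \sqrt{0} + 0 = 2 \cdot 0 + 0 = 0 + 0 = 0$)
$r = 0$
$G{\left(p,t \right)} = -5$ ($G{\left(p,t \right)} = -5 - 0 = -5 + 0 = -5$)
$o{\left(87 \right)} + G{\left(72,-81 \right)} = \frac{1}{87 \left(1 + 87\right)} - 5 = \frac{1}{87 \cdot 88} - 5 = \frac{1}{87} \cdot \frac{1}{88} - 5 = \frac{1}{7656} - 5 = - \frac{38279}{7656}$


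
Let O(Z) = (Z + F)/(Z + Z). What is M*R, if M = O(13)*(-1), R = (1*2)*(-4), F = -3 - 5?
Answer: 20/13 ≈ 1.5385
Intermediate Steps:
F = -8
O(Z) = (-8 + Z)/(2*Z) (O(Z) = (Z - 8)/(Z + Z) = (-8 + Z)/((2*Z)) = (-8 + Z)*(1/(2*Z)) = (-8 + Z)/(2*Z))
R = -8 (R = 2*(-4) = -8)
M = -5/26 (M = ((½)*(-8 + 13)/13)*(-1) = ((½)*(1/13)*5)*(-1) = (5/26)*(-1) = -5/26 ≈ -0.19231)
M*R = -5/26*(-8) = 20/13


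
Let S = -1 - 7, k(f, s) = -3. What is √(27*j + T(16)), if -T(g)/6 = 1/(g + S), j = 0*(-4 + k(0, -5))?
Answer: I*√3/2 ≈ 0.86602*I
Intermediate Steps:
S = -8
j = 0 (j = 0*(-4 - 3) = 0*(-7) = 0)
T(g) = -6/(-8 + g) (T(g) = -6/(g - 8) = -6/(-8 + g))
√(27*j + T(16)) = √(27*0 - 6/(-8 + 16)) = √(0 - 6/8) = √(0 - 6*⅛) = √(0 - ¾) = √(-¾) = I*√3/2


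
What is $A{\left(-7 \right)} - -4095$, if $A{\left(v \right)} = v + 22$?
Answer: $4110$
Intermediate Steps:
$A{\left(v \right)} = 22 + v$
$A{\left(-7 \right)} - -4095 = \left(22 - 7\right) - -4095 = 15 + 4095 = 4110$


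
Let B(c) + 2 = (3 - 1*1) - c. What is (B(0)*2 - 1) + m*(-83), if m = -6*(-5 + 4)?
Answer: -499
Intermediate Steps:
B(c) = -c (B(c) = -2 + ((3 - 1*1) - c) = -2 + ((3 - 1) - c) = -2 + (2 - c) = -c)
m = 6 (m = -6*(-1) = 6)
(B(0)*2 - 1) + m*(-83) = (-1*0*2 - 1) + 6*(-83) = (0*2 - 1) - 498 = (0 - 1) - 498 = -1 - 498 = -499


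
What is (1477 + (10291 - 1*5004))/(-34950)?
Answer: -3382/17475 ≈ -0.19353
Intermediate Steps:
(1477 + (10291 - 1*5004))/(-34950) = (1477 + (10291 - 5004))*(-1/34950) = (1477 + 5287)*(-1/34950) = 6764*(-1/34950) = -3382/17475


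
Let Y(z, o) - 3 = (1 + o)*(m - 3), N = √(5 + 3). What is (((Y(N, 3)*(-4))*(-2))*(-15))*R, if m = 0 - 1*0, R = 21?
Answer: 22680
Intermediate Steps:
m = 0 (m = 0 + 0 = 0)
N = 2*√2 (N = √8 = 2*√2 ≈ 2.8284)
Y(z, o) = -3*o (Y(z, o) = 3 + (1 + o)*(0 - 3) = 3 + (1 + o)*(-3) = 3 + (-3 - 3*o) = -3*o)
(((Y(N, 3)*(-4))*(-2))*(-15))*R = (((-3*3*(-4))*(-2))*(-15))*21 = ((-9*(-4)*(-2))*(-15))*21 = ((36*(-2))*(-15))*21 = -72*(-15)*21 = 1080*21 = 22680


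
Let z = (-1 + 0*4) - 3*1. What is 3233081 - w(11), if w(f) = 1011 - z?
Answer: 3232066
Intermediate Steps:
z = -4 (z = (-1 + 0) - 3 = -1 - 3 = -4)
w(f) = 1015 (w(f) = 1011 - 1*(-4) = 1011 + 4 = 1015)
3233081 - w(11) = 3233081 - 1*1015 = 3233081 - 1015 = 3232066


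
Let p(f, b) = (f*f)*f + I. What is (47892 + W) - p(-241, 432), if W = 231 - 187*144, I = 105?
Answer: 14018611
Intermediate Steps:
W = -26697 (W = 231 - 26928 = -26697)
p(f, b) = 105 + f**3 (p(f, b) = (f*f)*f + 105 = f**2*f + 105 = f**3 + 105 = 105 + f**3)
(47892 + W) - p(-241, 432) = (47892 - 26697) - (105 + (-241)**3) = 21195 - (105 - 13997521) = 21195 - 1*(-13997416) = 21195 + 13997416 = 14018611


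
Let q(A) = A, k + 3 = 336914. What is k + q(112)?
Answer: 337023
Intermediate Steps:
k = 336911 (k = -3 + 336914 = 336911)
k + q(112) = 336911 + 112 = 337023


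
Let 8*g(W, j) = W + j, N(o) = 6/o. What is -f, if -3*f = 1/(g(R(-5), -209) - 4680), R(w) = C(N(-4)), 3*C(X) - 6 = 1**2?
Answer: -2/28235 ≈ -7.0834e-5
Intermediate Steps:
C(X) = 7/3 (C(X) = 2 + (1/3)*1**2 = 2 + (1/3)*1 = 2 + 1/3 = 7/3)
R(w) = 7/3
g(W, j) = W/8 + j/8 (g(W, j) = (W + j)/8 = W/8 + j/8)
f = 2/28235 (f = -1/(3*(((1/8)*(7/3) + (1/8)*(-209)) - 4680)) = -1/(3*((7/24 - 209/8) - 4680)) = -1/(3*(-155/6 - 4680)) = -1/(3*(-28235/6)) = -1/3*(-6/28235) = 2/28235 ≈ 7.0834e-5)
-f = -1*2/28235 = -2/28235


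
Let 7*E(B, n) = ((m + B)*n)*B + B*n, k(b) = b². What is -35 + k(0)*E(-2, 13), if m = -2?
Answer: -35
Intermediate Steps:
E(B, n) = B*n/7 + B*n*(-2 + B)/7 (E(B, n) = (((-2 + B)*n)*B + B*n)/7 = ((n*(-2 + B))*B + B*n)/7 = (B*n*(-2 + B) + B*n)/7 = (B*n + B*n*(-2 + B))/7 = B*n/7 + B*n*(-2 + B)/7)
-35 + k(0)*E(-2, 13) = -35 + 0²*((⅐)*(-2)*13*(-1 - 2)) = -35 + 0*((⅐)*(-2)*13*(-3)) = -35 + 0*(78/7) = -35 + 0 = -35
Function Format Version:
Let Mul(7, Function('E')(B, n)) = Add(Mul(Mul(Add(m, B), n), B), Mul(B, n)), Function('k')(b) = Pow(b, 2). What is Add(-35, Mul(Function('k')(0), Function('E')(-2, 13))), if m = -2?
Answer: -35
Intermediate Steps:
Function('E')(B, n) = Add(Mul(Rational(1, 7), B, n), Mul(Rational(1, 7), B, n, Add(-2, B))) (Function('E')(B, n) = Mul(Rational(1, 7), Add(Mul(Mul(Add(-2, B), n), B), Mul(B, n))) = Mul(Rational(1, 7), Add(Mul(Mul(n, Add(-2, B)), B), Mul(B, n))) = Mul(Rational(1, 7), Add(Mul(B, n, Add(-2, B)), Mul(B, n))) = Mul(Rational(1, 7), Add(Mul(B, n), Mul(B, n, Add(-2, B)))) = Add(Mul(Rational(1, 7), B, n), Mul(Rational(1, 7), B, n, Add(-2, B))))
Add(-35, Mul(Function('k')(0), Function('E')(-2, 13))) = Add(-35, Mul(Pow(0, 2), Mul(Rational(1, 7), -2, 13, Add(-1, -2)))) = Add(-35, Mul(0, Mul(Rational(1, 7), -2, 13, -3))) = Add(-35, Mul(0, Rational(78, 7))) = Add(-35, 0) = -35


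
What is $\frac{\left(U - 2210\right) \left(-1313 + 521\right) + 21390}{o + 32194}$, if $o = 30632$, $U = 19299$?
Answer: $- \frac{2252183}{10471} \approx -215.09$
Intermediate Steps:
$\frac{\left(U - 2210\right) \left(-1313 + 521\right) + 21390}{o + 32194} = \frac{\left(19299 - 2210\right) \left(-1313 + 521\right) + 21390}{30632 + 32194} = \frac{17089 \left(-792\right) + 21390}{62826} = \left(-13534488 + 21390\right) \frac{1}{62826} = \left(-13513098\right) \frac{1}{62826} = - \frac{2252183}{10471}$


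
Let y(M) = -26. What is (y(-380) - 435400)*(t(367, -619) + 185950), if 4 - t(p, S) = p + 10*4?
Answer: -80791988022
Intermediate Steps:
t(p, S) = -36 - p (t(p, S) = 4 - (p + 10*4) = 4 - (p + 40) = 4 - (40 + p) = 4 + (-40 - p) = -36 - p)
(y(-380) - 435400)*(t(367, -619) + 185950) = (-26 - 435400)*((-36 - 1*367) + 185950) = -435426*((-36 - 367) + 185950) = -435426*(-403 + 185950) = -435426*185547 = -80791988022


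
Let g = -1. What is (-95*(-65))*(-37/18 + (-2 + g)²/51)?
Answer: -3550625/306 ≈ -11603.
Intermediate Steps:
(-95*(-65))*(-37/18 + (-2 + g)²/51) = (-95*(-65))*(-37/18 + (-2 - 1)²/51) = 6175*(-37*1/18 + (-3)²*(1/51)) = 6175*(-37/18 + 9*(1/51)) = 6175*(-37/18 + 3/17) = 6175*(-575/306) = -3550625/306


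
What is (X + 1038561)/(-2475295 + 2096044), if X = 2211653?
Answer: -3250214/379251 ≈ -8.5701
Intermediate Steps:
(X + 1038561)/(-2475295 + 2096044) = (2211653 + 1038561)/(-2475295 + 2096044) = 3250214/(-379251) = 3250214*(-1/379251) = -3250214/379251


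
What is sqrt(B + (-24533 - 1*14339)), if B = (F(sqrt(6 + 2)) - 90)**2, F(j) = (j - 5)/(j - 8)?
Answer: sqrt(-2224191 + 989364*sqrt(2))/7 + sqrt(2)*sqrt(-2224191 + 989364*sqrt(2))/28 ≈ 175.63*I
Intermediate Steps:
F(j) = (-5 + j)/(-8 + j)
B = (-90 + (-5 + 2*sqrt(2))/(-8 + 2*sqrt(2)))**2 (B = ((-5 + sqrt(6 + 2))/(-8 + sqrt(6 + 2)) - 90)**2 = ((-5 + sqrt(8))/(-8 + sqrt(8)) - 90)**2 = ((-5 + 2*sqrt(2))/(-8 + 2*sqrt(2)) - 90)**2 = (-90 + (-5 + 2*sqrt(2))/(-8 + 2*sqrt(2)))**2 ≈ 8024.6)
sqrt(B + (-24533 - 1*14339)) = sqrt((3135017/392 + 939*sqrt(2)/49) + (-24533 - 1*14339)) = sqrt((3135017/392 + 939*sqrt(2)/49) + (-24533 - 14339)) = sqrt((3135017/392 + 939*sqrt(2)/49) - 38872) = sqrt(-12102807/392 + 939*sqrt(2)/49)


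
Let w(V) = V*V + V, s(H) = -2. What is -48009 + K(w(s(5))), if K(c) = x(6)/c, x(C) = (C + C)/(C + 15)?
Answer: -336061/7 ≈ -48009.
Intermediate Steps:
x(C) = 2*C/(15 + C) (x(C) = (2*C)/(15 + C) = 2*C/(15 + C))
w(V) = V + V² (w(V) = V² + V = V + V²)
K(c) = 4/(7*c) (K(c) = (2*6/(15 + 6))/c = (2*6/21)/c = (2*6*(1/21))/c = 4/(7*c))
-48009 + K(w(s(5))) = -48009 + 4/(7*((-2*(1 - 2)))) = -48009 + 4/(7*((-2*(-1)))) = -48009 + (4/7)/2 = -48009 + (4/7)*(½) = -48009 + 2/7 = -336061/7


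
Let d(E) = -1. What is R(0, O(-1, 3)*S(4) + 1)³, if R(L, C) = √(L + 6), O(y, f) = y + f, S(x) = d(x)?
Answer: 6*√6 ≈ 14.697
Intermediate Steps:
S(x) = -1
O(y, f) = f + y
R(L, C) = √(6 + L)
R(0, O(-1, 3)*S(4) + 1)³ = (√(6 + 0))³ = (√6)³ = 6*√6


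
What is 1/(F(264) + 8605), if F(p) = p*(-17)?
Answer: 1/4117 ≈ 0.00024290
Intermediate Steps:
F(p) = -17*p
1/(F(264) + 8605) = 1/(-17*264 + 8605) = 1/(-4488 + 8605) = 1/4117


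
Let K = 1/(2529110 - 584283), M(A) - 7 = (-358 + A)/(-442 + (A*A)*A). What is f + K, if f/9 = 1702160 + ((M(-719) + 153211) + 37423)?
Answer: 1368274141590766304395/80320361293403 ≈ 1.7035e+7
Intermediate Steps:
M(A) = 7 + (-358 + A)/(-442 + A³) (M(A) = 7 + (-358 + A)/(-442 + (A*A)*A) = 7 + (-358 + A)/(-442 + A²*A) = 7 + (-358 + A)/(-442 + A³))
K = 1/1944827 ≈ 5.1418e-7
f = 703545426709278/41299489 (f = 9*(1702160 + (((-3452 - 719 + 7*(-719)³)/(-442 + (-719)³) + 153211) + 37423)) = 9*(1702160 + (((-3452 - 719 + 7*(-371694959))/(-442 - 371694959) + 153211) + 37423)) = 9*(1702160 + (((-3452 - 719 - 2601864713)/(-371695401) + 153211) + 37423)) = 9*(1702160 + ((-1/371695401*(-2601868884) + 153211) + 37423)) = 9*(1702160 + ((867289628/123898467 + 153211) + 37423)) = 9*(1702160 + (18983475317165/123898467 + 37423)) = 9*(1702160 + 23620127647706/123898467) = 9*(234515142236426/123898467) = 703545426709278/41299489 ≈ 1.7035e+7)
f + K = 703545426709278/41299489 + 1/1944827 = 1368274141590766304395/80320361293403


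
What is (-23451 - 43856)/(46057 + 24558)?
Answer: -67307/70615 ≈ -0.95315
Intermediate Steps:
(-23451 - 43856)/(46057 + 24558) = -67307/70615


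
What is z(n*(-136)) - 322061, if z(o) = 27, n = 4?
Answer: -322034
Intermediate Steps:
z(n*(-136)) - 322061 = 27 - 322061 = -322034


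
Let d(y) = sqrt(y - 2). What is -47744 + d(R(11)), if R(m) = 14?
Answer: -47744 + 2*sqrt(3) ≈ -47741.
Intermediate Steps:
d(y) = sqrt(-2 + y)
-47744 + d(R(11)) = -47744 + sqrt(-2 + 14) = -47744 + sqrt(12) = -47744 + 2*sqrt(3)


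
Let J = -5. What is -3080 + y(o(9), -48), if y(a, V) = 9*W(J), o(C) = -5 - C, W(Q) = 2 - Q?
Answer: -3017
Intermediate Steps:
y(a, V) = 63 (y(a, V) = 9*(2 - 1*(-5)) = 9*(2 + 5) = 9*7 = 63)
-3080 + y(o(9), -48) = -3080 + 63 = -3017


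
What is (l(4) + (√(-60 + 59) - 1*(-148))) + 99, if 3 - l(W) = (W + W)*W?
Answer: 218 + I ≈ 218.0 + 1.0*I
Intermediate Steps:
l(W) = 3 - 2*W² (l(W) = 3 - (W + W)*W = 3 - 2*W*W = 3 - 2*W²)
(l(4) + (√(-60 + 59) - 1*(-148))) + 99 = ((3 - 2*4²) + (√(-60 + 59) - 1*(-148))) + 99 = ((3 - 2*16) + (√(-1) + 148)) + 99 = ((3 - 32) + (I + 148)) + 99 = (-29 + (148 + I)) + 99 = (119 + I) + 99 = 218 + I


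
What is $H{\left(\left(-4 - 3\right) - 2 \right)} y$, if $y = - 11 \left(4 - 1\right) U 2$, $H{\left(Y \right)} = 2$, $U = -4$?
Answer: $528$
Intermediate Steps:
$y = 264$ ($y = - 11 \left(4 - 1\right) \left(-4\right) 2 = - 11 \cdot 3 \left(-4\right) 2 = \left(-11\right) \left(-12\right) 2 = 132 \cdot 2 = 264$)
$H{\left(\left(-4 - 3\right) - 2 \right)} y = 2 \cdot 264 = 528$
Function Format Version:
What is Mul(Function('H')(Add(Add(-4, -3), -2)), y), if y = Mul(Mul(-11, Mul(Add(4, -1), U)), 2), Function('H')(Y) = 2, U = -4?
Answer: 528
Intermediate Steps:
y = 264 (y = Mul(Mul(-11, Mul(Add(4, -1), -4)), 2) = Mul(Mul(-11, Mul(3, -4)), 2) = Mul(Mul(-11, -12), 2) = Mul(132, 2) = 264)
Mul(Function('H')(Add(Add(-4, -3), -2)), y) = Mul(2, 264) = 528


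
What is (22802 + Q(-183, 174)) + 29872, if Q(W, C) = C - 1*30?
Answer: 52818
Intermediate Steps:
Q(W, C) = -30 + C (Q(W, C) = C - 30 = -30 + C)
(22802 + Q(-183, 174)) + 29872 = (22802 + (-30 + 174)) + 29872 = (22802 + 144) + 29872 = 22946 + 29872 = 52818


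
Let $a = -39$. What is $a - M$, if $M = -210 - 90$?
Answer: $261$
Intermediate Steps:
$M = -300$ ($M = -210 - 90 = -300$)
$a - M = -39 - -300 = -39 + 300 = 261$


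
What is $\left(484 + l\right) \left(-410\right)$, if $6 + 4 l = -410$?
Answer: $-155800$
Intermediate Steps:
$l = -104$ ($l = - \frac{3}{2} + \frac{1}{4} \left(-410\right) = - \frac{3}{2} - \frac{205}{2} = -104$)
$\left(484 + l\right) \left(-410\right) = \left(484 - 104\right) \left(-410\right) = 380 \left(-410\right) = -155800$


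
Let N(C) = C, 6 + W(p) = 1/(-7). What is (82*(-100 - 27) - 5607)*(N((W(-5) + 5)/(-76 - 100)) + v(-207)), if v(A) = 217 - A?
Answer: -1046123237/154 ≈ -6.7930e+6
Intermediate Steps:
W(p) = -43/7 (W(p) = -6 + 1/(-7) = -6 - ⅐ = -43/7)
(82*(-100 - 27) - 5607)*(N((W(-5) + 5)/(-76 - 100)) + v(-207)) = (82*(-100 - 27) - 5607)*((-43/7 + 5)/(-76 - 100) + (217 - 1*(-207))) = (82*(-127) - 5607)*(-8/7/(-176) + (217 + 207)) = (-10414 - 5607)*(-8/7*(-1/176) + 424) = -16021*(1/154 + 424) = -16021*65297/154 = -1046123237/154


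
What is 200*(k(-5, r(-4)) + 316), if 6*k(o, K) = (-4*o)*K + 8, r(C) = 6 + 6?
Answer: 214400/3 ≈ 71467.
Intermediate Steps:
r(C) = 12
k(o, K) = 4/3 - 2*K*o/3 (k(o, K) = ((-4*o)*K + 8)/6 = (-4*K*o + 8)/6 = (8 - 4*K*o)/6 = 4/3 - 2*K*o/3)
200*(k(-5, r(-4)) + 316) = 200*((4/3 - ⅔*12*(-5)) + 316) = 200*((4/3 + 40) + 316) = 200*(124/3 + 316) = 200*(1072/3) = 214400/3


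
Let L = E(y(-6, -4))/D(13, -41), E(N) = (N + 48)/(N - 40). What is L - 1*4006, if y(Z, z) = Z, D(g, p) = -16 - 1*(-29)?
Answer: -1197815/299 ≈ -4006.1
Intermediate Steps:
D(g, p) = 13 (D(g, p) = -16 + 29 = 13)
E(N) = (48 + N)/(-40 + N)
L = -21/299 (L = ((48 - 6)/(-40 - 6))/13 = (42/(-46))*(1/13) = -1/46*42*(1/13) = -21/23*1/13 = -21/299 ≈ -0.070234)
L - 1*4006 = -21/299 - 1*4006 = -21/299 - 4006 = -1197815/299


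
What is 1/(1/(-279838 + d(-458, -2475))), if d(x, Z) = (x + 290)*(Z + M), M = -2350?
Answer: 530762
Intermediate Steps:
d(x, Z) = (-2350 + Z)*(290 + x) (d(x, Z) = (x + 290)*(Z - 2350) = (290 + x)*(-2350 + Z) = (-2350 + Z)*(290 + x))
1/(1/(-279838 + d(-458, -2475))) = 1/(1/(-279838 + (-681500 - 2350*(-458) + 290*(-2475) - 2475*(-458)))) = 1/(1/(-279838 + (-681500 + 1076300 - 717750 + 1133550))) = 1/(1/(-279838 + 810600)) = 1/(1/530762) = 530762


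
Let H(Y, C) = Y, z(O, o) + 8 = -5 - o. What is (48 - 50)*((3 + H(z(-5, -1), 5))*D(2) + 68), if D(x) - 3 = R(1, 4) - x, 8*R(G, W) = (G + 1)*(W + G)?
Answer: -191/2 ≈ -95.500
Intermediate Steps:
z(O, o) = -13 - o (z(O, o) = -8 + (-5 - o) = -13 - o)
R(G, W) = (1 + G)*(G + W)/8 (R(G, W) = ((G + 1)*(W + G))/8 = ((1 + G)*(G + W))/8 = (1 + G)*(G + W)/8)
D(x) = 17/4 - x (D(x) = 3 + (((⅛)*1 + (⅛)*4 + (⅛)*1² + (⅛)*1*4) - x) = 3 + ((⅛ + ½ + (⅛)*1 + ½) - x) = 3 + ((⅛ + ½ + ⅛ + ½) - x) = 3 + (5/4 - x) = 17/4 - x)
(48 - 50)*((3 + H(z(-5, -1), 5))*D(2) + 68) = (48 - 50)*((3 + (-13 - 1*(-1)))*(17/4 - 1*2) + 68) = -2*((3 + (-13 + 1))*(17/4 - 2) + 68) = -2*((3 - 12)*(9/4) + 68) = -2*(-9*9/4 + 68) = -2*(-81/4 + 68) = -2*191/4 = -191/2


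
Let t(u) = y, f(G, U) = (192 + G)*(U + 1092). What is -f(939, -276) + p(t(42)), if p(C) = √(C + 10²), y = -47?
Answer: -922896 + √53 ≈ -9.2289e+5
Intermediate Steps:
f(G, U) = (192 + G)*(1092 + U)
t(u) = -47
p(C) = √(100 + C) (p(C) = √(C + 100) = √(100 + C))
-f(939, -276) + p(t(42)) = -(209664 + 192*(-276) + 1092*939 + 939*(-276)) + √(100 - 47) = -(209664 - 52992 + 1025388 - 259164) + √53 = -1*922896 + √53 = -922896 + √53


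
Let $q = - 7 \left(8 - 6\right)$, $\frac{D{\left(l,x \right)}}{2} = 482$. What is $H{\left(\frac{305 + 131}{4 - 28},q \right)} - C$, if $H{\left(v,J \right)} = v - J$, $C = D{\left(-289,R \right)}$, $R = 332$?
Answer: $- \frac{5809}{6} \approx -968.17$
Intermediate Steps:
$D{\left(l,x \right)} = 964$ ($D{\left(l,x \right)} = 2 \cdot 482 = 964$)
$C = 964$
$q = -14$ ($q = \left(-7\right) 2 = -14$)
$H{\left(\frac{305 + 131}{4 - 28},q \right)} - C = \left(\frac{305 + 131}{4 - 28} - -14\right) - 964 = \left(\frac{436}{-24} + 14\right) - 964 = \left(436 \left(- \frac{1}{24}\right) + 14\right) - 964 = \left(- \frac{109}{6} + 14\right) - 964 = - \frac{25}{6} - 964 = - \frac{5809}{6}$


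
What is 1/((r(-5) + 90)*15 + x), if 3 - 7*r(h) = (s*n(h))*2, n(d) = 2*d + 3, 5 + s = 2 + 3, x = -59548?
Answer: -7/407341 ≈ -1.7185e-5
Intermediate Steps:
s = 0 (s = -5 + (2 + 3) = -5 + 5 = 0)
n(d) = 3 + 2*d
r(h) = 3/7 (r(h) = 3/7 - 0*(3 + 2*h)*2/7 = 3/7 - 0*2 = 3/7 - ⅐*0 = 3/7 + 0 = 3/7)
1/((r(-5) + 90)*15 + x) = 1/((3/7 + 90)*15 - 59548) = 1/((633/7)*15 - 59548) = 1/(9495/7 - 59548) = 1/(-407341/7) = -7/407341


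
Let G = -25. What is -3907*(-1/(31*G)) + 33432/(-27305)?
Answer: -26518087/4232275 ≈ -6.2657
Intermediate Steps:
-3907*(-1/(31*G)) + 33432/(-27305) = -3907/(-25*31*(-1)) + 33432/(-27305) = -3907/((-775*(-1))) + 33432*(-1/27305) = -3907/775 - 33432/27305 = -26518087/4232275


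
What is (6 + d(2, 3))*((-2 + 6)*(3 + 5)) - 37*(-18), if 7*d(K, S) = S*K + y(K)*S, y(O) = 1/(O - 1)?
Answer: 6294/7 ≈ 899.14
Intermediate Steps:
y(O) = 1/(-1 + O)
d(K, S) = K*S/7 + S/(7*(-1 + K)) (d(K, S) = (S*K + S/(-1 + K))/7 = (K*S + S/(-1 + K))/7 = K*S/7 + S/(7*(-1 + K)))
(6 + d(2, 3))*((-2 + 6)*(3 + 5)) - 37*(-18) = (6 + (1/7)*3*(1 + 2*(-1 + 2))/(-1 + 2))*((-2 + 6)*(3 + 5)) - 37*(-18) = (6 + (1/7)*3*(1 + 2*1)/1)*(4*8) + 666 = (6 + (1/7)*3*1*(1 + 2))*32 + 666 = (6 + (1/7)*3*1*3)*32 + 666 = (6 + 9/7)*32 + 666 = (51/7)*32 + 666 = 1632/7 + 666 = 6294/7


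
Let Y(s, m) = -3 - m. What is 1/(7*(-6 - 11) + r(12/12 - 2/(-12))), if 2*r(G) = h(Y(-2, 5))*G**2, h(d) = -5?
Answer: -72/8813 ≈ -0.0081698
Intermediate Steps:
r(G) = -5*G**2/2 (r(G) = (-5*G**2)/2 = -5*G**2/2)
1/(7*(-6 - 11) + r(12/12 - 2/(-12))) = 1/(7*(-6 - 11) - 5*(12/12 - 2/(-12))**2/2) = 1/(7*(-17) - 5*(12*(1/12) - 2*(-1/12))**2/2) = 1/(-119 - 5*(1 + 1/6)**2/2) = 1/(-119 - 5*(7/6)**2/2) = 1/(-119 - 5/2*49/36) = 1/(-119 - 245/72) = 1/(-8813/72) = -72/8813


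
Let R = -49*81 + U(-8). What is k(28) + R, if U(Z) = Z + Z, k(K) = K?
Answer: -3957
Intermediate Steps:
U(Z) = 2*Z
R = -3985 (R = -49*81 + 2*(-8) = -3969 - 16 = -3985)
k(28) + R = 28 - 3985 = -3957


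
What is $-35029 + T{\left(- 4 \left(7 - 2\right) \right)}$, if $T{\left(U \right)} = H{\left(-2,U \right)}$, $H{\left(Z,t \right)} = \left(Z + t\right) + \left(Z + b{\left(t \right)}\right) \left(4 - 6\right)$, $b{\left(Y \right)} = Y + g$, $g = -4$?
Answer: $-34999$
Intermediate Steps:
$b{\left(Y \right)} = -4 + Y$ ($b{\left(Y \right)} = Y - 4 = -4 + Y$)
$H{\left(Z,t \right)} = 8 - Z - t$ ($H{\left(Z,t \right)} = \left(Z + t\right) + \left(Z + \left(-4 + t\right)\right) \left(4 - 6\right) = \left(Z + t\right) + \left(-4 + Z + t\right) \left(-2\right) = \left(Z + t\right) - \left(-8 + 2 Z + 2 t\right) = 8 - Z - t$)
$T{\left(U \right)} = 10 - U$ ($T{\left(U \right)} = 8 - -2 - U = 8 + 2 - U = 10 - U$)
$-35029 + T{\left(- 4 \left(7 - 2\right) \right)} = -35029 - \left(-10 - 4 \left(7 - 2\right)\right) = -35029 - \left(-10 - 20\right) = -35029 + \left(10 - -20\right) = -35029 + \left(10 + 20\right) = -35029 + 30 = -34999$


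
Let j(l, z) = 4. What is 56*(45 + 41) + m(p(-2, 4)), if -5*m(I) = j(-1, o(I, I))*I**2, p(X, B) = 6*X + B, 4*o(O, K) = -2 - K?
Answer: 23824/5 ≈ 4764.8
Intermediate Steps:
o(O, K) = -1/2 - K/4 (o(O, K) = (-2 - K)/4 = -1/2 - K/4)
p(X, B) = B + 6*X
m(I) = -4*I**2/5
56*(45 + 41) + m(p(-2, 4)) = 56*(45 + 41) - 4*(4 + 6*(-2))**2/5 = 56*86 - 4*(4 - 12)**2/5 = 4816 - 4/5*(-8)**2 = 4816 - 4/5*64 = 4816 - 256/5 = 23824/5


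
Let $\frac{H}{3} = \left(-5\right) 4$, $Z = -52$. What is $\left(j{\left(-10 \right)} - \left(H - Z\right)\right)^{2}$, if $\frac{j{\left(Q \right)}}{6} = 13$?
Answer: $7396$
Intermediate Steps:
$j{\left(Q \right)} = 78$ ($j{\left(Q \right)} = 6 \cdot 13 = 78$)
$H = -60$ ($H = 3 \left(\left(-5\right) 4\right) = 3 \left(-20\right) = -60$)
$\left(j{\left(-10 \right)} - \left(H - Z\right)\right)^{2} = \left(78 - -8\right)^{2} = \left(78 + \left(-52 + 60\right)\right)^{2} = \left(78 + 8\right)^{2} = 86^{2} = 7396$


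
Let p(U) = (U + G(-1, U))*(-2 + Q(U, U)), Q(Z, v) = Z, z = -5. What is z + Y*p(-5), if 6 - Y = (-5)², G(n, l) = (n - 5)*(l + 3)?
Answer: 926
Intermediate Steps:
G(n, l) = (-5 + n)*(3 + l)
Y = -19 (Y = 6 - 1*(-5)² = 6 - 1*25 = 6 - 25 = -19)
p(U) = (-18 - 5*U)*(-2 + U) (p(U) = (U + (-15 - 5*U + 3*(-1) + U*(-1)))*(-2 + U) = (U + (-15 - 5*U - 3 - U))*(-2 + U) = (U + (-18 - 6*U))*(-2 + U) = (-18 - 5*U)*(-2 + U))
z + Y*p(-5) = -5 - 19*(36 - 8*(-5) - 5*(-5)²) = -5 - 19*(36 + 40 - 5*25) = -5 - 19*(36 + 40 - 125) = -5 - 19*(-49) = -5 + 931 = 926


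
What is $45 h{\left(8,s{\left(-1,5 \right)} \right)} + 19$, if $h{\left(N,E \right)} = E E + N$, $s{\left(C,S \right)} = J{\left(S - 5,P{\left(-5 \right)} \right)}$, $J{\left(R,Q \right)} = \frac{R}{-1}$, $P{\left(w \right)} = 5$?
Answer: $379$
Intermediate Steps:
$J{\left(R,Q \right)} = - R$ ($J{\left(R,Q \right)} = R \left(-1\right) = - R$)
$s{\left(C,S \right)} = 5 - S$ ($s{\left(C,S \right)} = - (S - 5) = - (-5 + S) = 5 - S$)
$h{\left(N,E \right)} = N + E^{2}$ ($h{\left(N,E \right)} = E^{2} + N = N + E^{2}$)
$45 h{\left(8,s{\left(-1,5 \right)} \right)} + 19 = 45 \left(8 + \left(5 - 5\right)^{2}\right) + 19 = 45 \left(8 + 0^{2}\right) + 19 = 45 \left(8 + 0\right) + 19 = 45 \cdot 8 + 19 = 360 + 19 = 379$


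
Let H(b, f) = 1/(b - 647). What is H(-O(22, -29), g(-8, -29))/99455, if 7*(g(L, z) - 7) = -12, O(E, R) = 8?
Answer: -1/65143025 ≈ -1.5351e-8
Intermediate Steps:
g(L, z) = 37/7 (g(L, z) = 7 + (⅐)*(-12) = 7 - 12/7 = 37/7)
H(b, f) = 1/(-647 + b)
H(-O(22, -29), g(-8, -29))/99455 = 1/(-647 - 1*8*99455) = (1/99455)/(-647 - 8) = (1/99455)/(-655) = -1/655*1/99455 = -1/65143025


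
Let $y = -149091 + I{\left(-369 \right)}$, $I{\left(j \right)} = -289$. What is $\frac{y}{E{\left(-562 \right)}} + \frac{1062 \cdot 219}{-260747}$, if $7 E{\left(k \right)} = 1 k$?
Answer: $\frac{136260999592}{73269907} \approx 1859.7$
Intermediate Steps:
$E{\left(k \right)} = \frac{k}{7}$ ($E{\left(k \right)} = \frac{1 k}{7} = \frac{k}{7}$)
$y = -149380$ ($y = -149091 - 289 = -149380$)
$\frac{y}{E{\left(-562 \right)}} + \frac{1062 \cdot 219}{-260747} = - \frac{149380}{\frac{1}{7} \left(-562\right)} + \frac{1062 \cdot 219}{-260747} = - \frac{149380}{- \frac{562}{7}} + 232578 \left(- \frac{1}{260747}\right) = \left(-149380\right) \left(- \frac{7}{562}\right) - \frac{232578}{260747} = \frac{522830}{281} - \frac{232578}{260747} = \frac{136260999592}{73269907}$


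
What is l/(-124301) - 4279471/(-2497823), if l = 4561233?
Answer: -10861210170988/310481896723 ≈ -34.982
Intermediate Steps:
l/(-124301) - 4279471/(-2497823) = 4561233/(-124301) - 4279471/(-2497823) = 4561233*(-1/124301) - 4279471*(-1/2497823) = -4561233/124301 + 4279471/2497823 = -10861210170988/310481896723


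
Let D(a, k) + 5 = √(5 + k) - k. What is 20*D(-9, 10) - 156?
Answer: -456 + 20*√15 ≈ -378.54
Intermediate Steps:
D(a, k) = -5 + √(5 + k) - k (D(a, k) = -5 + (√(5 + k) - k) = -5 + √(5 + k) - k)
20*D(-9, 10) - 156 = 20*(-5 + √(5 + 10) - 1*10) - 156 = 20*(-5 + √15 - 10) - 156 = 20*(-15 + √15) - 156 = (-300 + 20*√15) - 156 = -456 + 20*√15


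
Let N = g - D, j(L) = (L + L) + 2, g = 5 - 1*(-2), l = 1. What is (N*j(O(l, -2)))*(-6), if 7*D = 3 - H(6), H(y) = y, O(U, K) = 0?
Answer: -624/7 ≈ -89.143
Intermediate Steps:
g = 7 (g = 5 + 2 = 7)
j(L) = 2 + 2*L (j(L) = 2*L + 2 = 2 + 2*L)
D = -3/7 (D = (3 - 1*6)/7 = (3 - 6)/7 = (⅐)*(-3) = -3/7 ≈ -0.42857)
N = 52/7 (N = 7 - 1*(-3/7) = 7 + 3/7 = 52/7 ≈ 7.4286)
(N*j(O(l, -2)))*(-6) = (52*(2 + 2*0)/7)*(-6) = (52*(2 + 0)/7)*(-6) = ((52/7)*2)*(-6) = (104/7)*(-6) = -624/7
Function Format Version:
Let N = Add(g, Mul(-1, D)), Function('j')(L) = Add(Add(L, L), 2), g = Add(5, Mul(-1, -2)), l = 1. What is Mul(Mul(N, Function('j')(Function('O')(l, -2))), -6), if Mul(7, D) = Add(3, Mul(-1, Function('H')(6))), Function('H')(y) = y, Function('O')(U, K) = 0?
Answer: Rational(-624, 7) ≈ -89.143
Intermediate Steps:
g = 7 (g = Add(5, 2) = 7)
Function('j')(L) = Add(2, Mul(2, L)) (Function('j')(L) = Add(Mul(2, L), 2) = Add(2, Mul(2, L)))
D = Rational(-3, 7) (D = Mul(Rational(1, 7), Add(3, Mul(-1, 6))) = Mul(Rational(1, 7), Add(3, -6)) = Mul(Rational(1, 7), -3) = Rational(-3, 7) ≈ -0.42857)
N = Rational(52, 7) (N = Add(7, Mul(-1, Rational(-3, 7))) = Add(7, Rational(3, 7)) = Rational(52, 7) ≈ 7.4286)
Mul(Mul(N, Function('j')(Function('O')(l, -2))), -6) = Mul(Mul(Rational(52, 7), Add(2, Mul(2, 0))), -6) = Mul(Mul(Rational(52, 7), Add(2, 0)), -6) = Mul(Mul(Rational(52, 7), 2), -6) = Mul(Rational(104, 7), -6) = Rational(-624, 7)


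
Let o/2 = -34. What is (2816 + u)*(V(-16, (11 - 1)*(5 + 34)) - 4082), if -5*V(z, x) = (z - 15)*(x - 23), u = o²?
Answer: -13441104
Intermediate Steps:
o = -68 (o = 2*(-34) = -68)
u = 4624 (u = (-68)² = 4624)
V(z, x) = -(-23 + x)*(-15 + z)/5 (V(z, x) = -(z - 15)*(x - 23)/5 = -(-15 + z)*(-23 + x)/5 = -(-23 + x)*(-15 + z)/5)
(2816 + u)*(V(-16, (11 - 1)*(5 + 34)) - 4082) = (2816 + 4624)*((-69 + 3*((11 - 1)*(5 + 34)) + (23/5)*(-16) - ⅕*(11 - 1)*(5 + 34)*(-16)) - 4082) = 7440*((-69 + 3*(10*39) - 368/5 - ⅕*10*39*(-16)) - 4082) = 7440*((-69 + 3*390 - 368/5 - ⅕*390*(-16)) - 4082) = 7440*((-69 + 1170 - 368/5 + 1248) - 4082) = 7440*(11377/5 - 4082) = 7440*(-9033/5) = -13441104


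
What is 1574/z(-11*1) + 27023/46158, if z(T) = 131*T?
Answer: -33712549/66513678 ≈ -0.50685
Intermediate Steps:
1574/z(-11*1) + 27023/46158 = 1574/((131*(-11*1))) + 27023/46158 = 1574/((131*(-11))) + 27023*(1/46158) = 1574/(-1441) + 27023/46158 = 1574*(-1/1441) + 27023/46158 = -1574/1441 + 27023/46158 = -33712549/66513678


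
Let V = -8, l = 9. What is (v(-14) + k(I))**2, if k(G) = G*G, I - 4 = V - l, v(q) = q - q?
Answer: 28561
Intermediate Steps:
v(q) = 0
I = -13 (I = 4 + (-8 - 1*9) = 4 + (-8 - 9) = 4 - 17 = -13)
k(G) = G**2
(v(-14) + k(I))**2 = (0 + (-13)**2)**2 = (0 + 169)**2 = 169**2 = 28561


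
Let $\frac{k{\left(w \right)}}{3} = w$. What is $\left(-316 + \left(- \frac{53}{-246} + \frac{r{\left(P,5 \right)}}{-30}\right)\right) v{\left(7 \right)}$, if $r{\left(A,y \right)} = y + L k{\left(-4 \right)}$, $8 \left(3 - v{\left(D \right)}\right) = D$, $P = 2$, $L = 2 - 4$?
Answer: $- \frac{551939}{820} \approx -673.1$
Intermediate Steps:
$L = -2$ ($L = 2 - 4 = -2$)
$v{\left(D \right)} = 3 - \frac{D}{8}$
$k{\left(w \right)} = 3 w$
$r{\left(A,y \right)} = 24 + y$ ($r{\left(A,y \right)} = y - 2 \cdot 3 \left(-4\right) = y - -24 = y + 24 = 24 + y$)
$\left(-316 + \left(- \frac{53}{-246} + \frac{r{\left(P,5 \right)}}{-30}\right)\right) v{\left(7 \right)} = \left(-316 + \left(- \frac{53}{-246} + \frac{24 + 5}{-30}\right)\right) \left(3 - \frac{7}{8}\right) = \left(-316 + \left(\left(-53\right) \left(- \frac{1}{246}\right) + 29 \left(- \frac{1}{30}\right)\right)\right) \left(3 - \frac{7}{8}\right) = \left(-316 + \left(\frac{53}{246} - \frac{29}{30}\right)\right) \frac{17}{8} = \left(-316 - \frac{154}{205}\right) \frac{17}{8} = \left(- \frac{64934}{205}\right) \frac{17}{8} = - \frac{551939}{820}$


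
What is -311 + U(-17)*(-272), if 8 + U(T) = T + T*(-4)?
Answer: -12007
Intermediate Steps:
U(T) = -8 - 3*T (U(T) = -8 + (T + T*(-4)) = -8 + (T - 4*T) = -8 - 3*T)
-311 + U(-17)*(-272) = -311 + (-8 - 3*(-17))*(-272) = -311 + (-8 + 51)*(-272) = -311 + 43*(-272) = -311 - 11696 = -12007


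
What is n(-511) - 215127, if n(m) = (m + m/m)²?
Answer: 44973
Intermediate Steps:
n(m) = (1 + m)² (n(m) = (m + 1)² = (1 + m)²)
n(-511) - 215127 = (1 - 511)² - 215127 = (-510)² - 215127 = 260100 - 215127 = 44973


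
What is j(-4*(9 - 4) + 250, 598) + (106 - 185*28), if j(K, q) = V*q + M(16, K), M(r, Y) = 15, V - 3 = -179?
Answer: -110307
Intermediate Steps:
V = -176 (V = 3 - 179 = -176)
j(K, q) = 15 - 176*q (j(K, q) = -176*q + 15 = 15 - 176*q)
j(-4*(9 - 4) + 250, 598) + (106 - 185*28) = (15 - 176*598) + (106 - 185*28) = (15 - 105248) + (106 - 5180) = -105233 - 5074 = -110307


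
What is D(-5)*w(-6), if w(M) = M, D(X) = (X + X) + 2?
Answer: 48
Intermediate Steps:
D(X) = 2 + 2*X (D(X) = 2*X + 2 = 2 + 2*X)
D(-5)*w(-6) = (2 + 2*(-5))*(-6) = (2 - 10)*(-6) = -8*(-6) = 48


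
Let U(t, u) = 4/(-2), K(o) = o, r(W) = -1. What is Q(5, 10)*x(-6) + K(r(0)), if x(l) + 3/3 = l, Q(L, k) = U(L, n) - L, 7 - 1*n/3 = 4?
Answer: 48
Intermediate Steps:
n = 9 (n = 21 - 3*4 = 21 - 12 = 9)
U(t, u) = -2 (U(t, u) = 4*(-½) = -2)
Q(L, k) = -2 - L
x(l) = -1 + l
Q(5, 10)*x(-6) + K(r(0)) = (-2 - 1*5)*(-1 - 6) - 1 = (-2 - 5)*(-7) - 1 = -7*(-7) - 1 = 49 - 1 = 48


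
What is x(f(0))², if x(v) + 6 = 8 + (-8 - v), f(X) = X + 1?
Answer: 49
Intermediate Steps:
f(X) = 1 + X
x(v) = -6 - v (x(v) = -6 + (8 + (-8 - v)) = -6 - v)
x(f(0))² = (-6 - (1 + 0))² = (-6 - 1*1)² = (-6 - 1)² = (-7)² = 49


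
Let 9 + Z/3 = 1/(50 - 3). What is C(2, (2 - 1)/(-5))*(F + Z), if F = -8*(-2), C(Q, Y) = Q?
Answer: -1028/47 ≈ -21.872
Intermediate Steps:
Z = -1266/47 (Z = -27 + 3/(50 - 3) = -27 + 3/47 = -1266/47 ≈ -26.936)
F = 16
C(2, (2 - 1)/(-5))*(F + Z) = 2*(16 - 1266/47) = 2*(-514/47) = -1028/47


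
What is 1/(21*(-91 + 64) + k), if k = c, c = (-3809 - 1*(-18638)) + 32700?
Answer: 1/46962 ≈ 2.1294e-5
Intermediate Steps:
c = 47529 (c = (-3809 + 18638) + 32700 = 14829 + 32700 = 47529)
k = 47529
1/(21*(-91 + 64) + k) = 1/(21*(-91 + 64) + 47529) = 1/(21*(-27) + 47529) = 1/(-567 + 47529) = 1/46962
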